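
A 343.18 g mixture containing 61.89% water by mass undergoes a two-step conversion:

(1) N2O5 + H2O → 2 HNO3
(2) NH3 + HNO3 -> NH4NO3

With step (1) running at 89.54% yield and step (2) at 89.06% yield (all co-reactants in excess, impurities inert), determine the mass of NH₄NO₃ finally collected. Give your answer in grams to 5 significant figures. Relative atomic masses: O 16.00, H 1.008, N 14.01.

1505.2 g

Pure H2O = 343.18 × 0.6189 = 212.394 g.
M(H2O) = 2(1.008) + 16.00 = 18.016 g/mol.
M(NH4NO3) = 2(14.01) + 4(1.008) + 3(16.00) = 80.052 g/mol.
n(H2O) = 212.394 / 18.016 = 11.7892 mol.
Step 1 (H2O:HNO3 = 1:2): theoretical n(HNO3) = 23.5784 mol; at 89.54% yield, n(HNO3) = 21.1121 mol.
Step 2 (HNO3:NH4NO3 = 1:1): theoretical n(NH4NO3) = 21.1121 mol, so theoretical mass = 21.1121 × 80.052 = 1690.06 g.
At 89.06% yield, actual mass of NH4NO3 = 1690.06 × 0.8906 = 1505.17 g.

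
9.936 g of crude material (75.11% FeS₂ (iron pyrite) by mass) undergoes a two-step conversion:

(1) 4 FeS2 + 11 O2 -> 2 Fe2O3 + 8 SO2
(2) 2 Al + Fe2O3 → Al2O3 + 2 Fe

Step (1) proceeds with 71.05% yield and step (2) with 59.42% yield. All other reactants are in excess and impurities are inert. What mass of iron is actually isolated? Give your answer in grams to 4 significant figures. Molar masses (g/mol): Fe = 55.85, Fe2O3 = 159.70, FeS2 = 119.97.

Pure FeS2 = 9.936 × 0.7511 = 7.4629 g.
n(FeS2) = 7.4629 / 119.97 = 0.062207 mol.
Step 1 (FeS2:Fe2O3 = 4:2): theoretical n(Fe2O3) = 0.031103 mol; at 71.05% yield, n(Fe2O3) = 0.022099 mol.
Step 2 (Fe2O3:Fe = 1:2): theoretical n(Fe) = 0.044198 mol, so theoretical mass = 0.044198 × 55.85 = 2.4684 g.
At 59.42% yield, actual mass of Fe = 2.4684 × 0.5942 = 1.4668 g.

1.467 g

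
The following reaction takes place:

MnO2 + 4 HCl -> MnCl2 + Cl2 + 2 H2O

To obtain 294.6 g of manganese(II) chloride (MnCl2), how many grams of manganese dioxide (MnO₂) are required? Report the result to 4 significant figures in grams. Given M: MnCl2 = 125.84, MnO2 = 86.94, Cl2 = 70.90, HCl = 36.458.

203.5 g

n(MnCl2) = 294.60 g / 125.84 g/mol = 2.3411 mol.
From the equation the MnCl2:MnO2 mole ratio is 1:1, so n(MnO2) = 2.3411 × 1/1 = 2.3411 mol.
Mass of MnO2 = 2.3411 mol × 86.94 g/mol = 203.53 g.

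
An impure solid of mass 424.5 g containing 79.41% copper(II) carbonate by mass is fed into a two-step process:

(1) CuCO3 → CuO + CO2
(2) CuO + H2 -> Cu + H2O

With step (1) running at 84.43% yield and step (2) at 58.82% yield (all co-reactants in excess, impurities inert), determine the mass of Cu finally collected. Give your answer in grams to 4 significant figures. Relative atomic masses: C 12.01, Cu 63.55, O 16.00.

Pure CuCO3 = 424.5 × 0.7941 = 337.10 g.
M(CuCO3) = 63.55 + 12.01 + 3(16.00) = 123.56 g/mol.
M(Cu) = 63.55 g/mol.
n(CuCO3) = 337.10 / 123.56 = 2.7282 mol.
Step 1 (CuCO3:CuO = 1:1): theoretical n(CuO) = 2.7282 mol; at 84.43% yield, n(CuO) = 2.3034 mol.
Step 2 (CuO:Cu = 1:1): theoretical n(Cu) = 2.3034 mol, so theoretical mass = 2.3034 × 63.55 = 146.38 g.
At 58.82% yield, actual mass of Cu = 146.38 × 0.5882 = 86.102 g.

86.10 g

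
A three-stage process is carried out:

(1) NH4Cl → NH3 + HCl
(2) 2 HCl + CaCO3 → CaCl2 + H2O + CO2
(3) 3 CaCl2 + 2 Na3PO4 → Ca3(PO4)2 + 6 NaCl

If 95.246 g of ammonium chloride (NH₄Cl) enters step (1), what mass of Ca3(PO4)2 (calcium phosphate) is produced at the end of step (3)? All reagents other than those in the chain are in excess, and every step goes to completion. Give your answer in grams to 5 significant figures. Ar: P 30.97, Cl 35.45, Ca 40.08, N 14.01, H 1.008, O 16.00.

M(NH4Cl) = 14.01 + 4(1.008) + 35.45 = 53.492 g/mol.
M(Ca3(PO4)2) = 3(40.08) + 2(30.97) + 8(16.00) = 310.18 g/mol.
n(NH4Cl) = 95.246 / 53.492 = 1.78057 mol.
Reaction (1): NH4Cl→HCl ratio 1:1 ⇒ n(HCl) = 1.78057 mol.
Reaction (2): HCl→CaCl2 ratio 2:1 ⇒ n(CaCl2) = 0.890283 mol.
Reaction (3): CaCl2→Ca3(PO4)2 ratio 3:1 ⇒ n(Ca3(PO4)2) = 0.296761 mol.
Mass of Ca3(PO4)2 = 0.296761 × 310.18 = 92.0493 g.

92.049 g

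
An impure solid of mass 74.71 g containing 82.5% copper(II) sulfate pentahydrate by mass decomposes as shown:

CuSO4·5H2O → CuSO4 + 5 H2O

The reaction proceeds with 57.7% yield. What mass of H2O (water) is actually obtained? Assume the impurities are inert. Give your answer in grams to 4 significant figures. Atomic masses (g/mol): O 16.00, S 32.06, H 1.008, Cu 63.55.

12.83 g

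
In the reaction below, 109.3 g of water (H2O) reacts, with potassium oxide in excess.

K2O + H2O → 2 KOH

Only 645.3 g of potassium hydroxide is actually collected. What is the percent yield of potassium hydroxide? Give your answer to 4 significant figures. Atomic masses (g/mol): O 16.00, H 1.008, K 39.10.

94.79 %

M(H2O) = 2(1.008) + 16.00 = 18.016 g/mol.
M(KOH) = 39.10 + 16.00 + 1.008 = 56.108 g/mol.
n(H2O) = 109.30 g / 18.016 g/mol = 6.0668 mol.
From the equation the H2O:KOH mole ratio is 1:2, so n(KOH) = 6.0668 × 2/1 = 12.134 mol.
Mass of KOH = 12.134 mol × 56.108 g/mol = 680.80 g.
This is the theoretical yield. Percent yield = 645.3 g / 680.80 g × 100% = 94.786%.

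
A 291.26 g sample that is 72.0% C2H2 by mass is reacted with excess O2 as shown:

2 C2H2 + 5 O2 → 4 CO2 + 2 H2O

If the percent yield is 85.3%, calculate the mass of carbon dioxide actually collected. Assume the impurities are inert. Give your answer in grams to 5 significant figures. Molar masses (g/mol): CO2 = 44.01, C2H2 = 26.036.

Pure C2H2 available = 291.26 g × 0.720 = 209.707 g.
n(C2H2) = 209.707 g / 26.036 g/mol = 8.05451 mol.
From the equation the C2H2:CO2 mole ratio is 2:4, so n(CO2) = 8.05451 × 4/2 = 16.1090 mol.
Mass of CO2 = 16.1090 mol × 44.01 g/mol = 708.958 g.
Actual mass collected = 708.958 g × 0.853 = 604.741 g.

604.74 g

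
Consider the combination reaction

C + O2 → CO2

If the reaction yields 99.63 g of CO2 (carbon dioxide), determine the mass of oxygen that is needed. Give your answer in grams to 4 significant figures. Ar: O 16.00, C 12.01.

M(CO2) = 12.01 + 2(16.00) = 44.01 g/mol.
M(O2) = 2(16.00) = 32.00 g/mol.
n(CO2) = 99.630 g / 44.01 g/mol = 2.2638 mol.
From the equation the CO2:O2 mole ratio is 1:1, so n(O2) = 2.2638 × 1/1 = 2.2638 mol.
Mass of O2 = 2.2638 mol × 32.00 g/mol = 72.442 g.

72.44 g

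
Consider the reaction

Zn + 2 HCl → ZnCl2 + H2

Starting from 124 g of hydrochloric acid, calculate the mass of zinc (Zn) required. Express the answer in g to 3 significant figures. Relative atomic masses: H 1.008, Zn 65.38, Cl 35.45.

M(HCl) = 1.008 + 35.45 = 36.458 g/mol.
M(Zn) = 65.38 g/mol.
n(HCl) = 124.0 g / 36.458 g/mol = 3.401 mol.
From the equation the HCl:Zn mole ratio is 2:1, so n(Zn) = 3.401 × 1/2 = 1.701 mol.
Mass of Zn = 1.701 mol × 65.38 g/mol = 111.2 g.

111 g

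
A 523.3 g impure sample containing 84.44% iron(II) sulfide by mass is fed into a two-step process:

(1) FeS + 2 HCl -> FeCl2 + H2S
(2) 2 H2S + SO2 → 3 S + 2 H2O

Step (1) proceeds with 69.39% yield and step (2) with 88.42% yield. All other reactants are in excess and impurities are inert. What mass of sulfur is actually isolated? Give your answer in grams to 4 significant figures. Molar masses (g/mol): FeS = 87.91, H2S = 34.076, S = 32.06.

148.3 g

Pure FeS = 523.3 × 0.8444 = 441.87 g.
n(FeS) = 441.87 / 87.91 = 5.0264 mol.
Step 1 (FeS:H2S = 1:1): theoretical n(H2S) = 5.0264 mol; at 69.39% yield, n(H2S) = 3.4878 mol.
Step 2 (H2S:S = 2:3): theoretical n(S) = 5.2318 mol, so theoretical mass = 5.2318 × 32.06 = 167.73 g.
At 88.42% yield, actual mass of S = 167.73 × 0.8842 = 148.31 g.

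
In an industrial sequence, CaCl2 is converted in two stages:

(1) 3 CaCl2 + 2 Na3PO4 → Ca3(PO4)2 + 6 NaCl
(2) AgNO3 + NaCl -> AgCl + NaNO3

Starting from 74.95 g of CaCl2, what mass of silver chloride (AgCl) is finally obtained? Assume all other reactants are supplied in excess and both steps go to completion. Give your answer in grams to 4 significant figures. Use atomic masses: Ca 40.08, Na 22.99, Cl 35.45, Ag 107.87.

193.6 g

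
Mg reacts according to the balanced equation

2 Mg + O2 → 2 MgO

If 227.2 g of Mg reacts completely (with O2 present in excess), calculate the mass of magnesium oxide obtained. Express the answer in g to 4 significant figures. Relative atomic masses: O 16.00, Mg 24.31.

M(Mg) = 24.31 g/mol.
M(MgO) = 24.31 + 16.00 = 40.31 g/mol.
n(Mg) = 227.20 g / 24.31 g/mol = 9.3459 mol.
From the equation the Mg:MgO mole ratio is 2:2, so n(MgO) = 9.3459 × 2/2 = 9.3459 mol.
Mass of MgO = 9.3459 mol × 40.31 g/mol = 376.74 g.

376.7 g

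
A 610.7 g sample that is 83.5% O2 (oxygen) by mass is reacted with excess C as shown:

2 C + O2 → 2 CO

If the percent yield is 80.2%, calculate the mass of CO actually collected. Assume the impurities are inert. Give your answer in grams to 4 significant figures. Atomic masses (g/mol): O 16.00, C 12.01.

715.9 g

Pure O2 available = 610.7 g × 0.835 = 509.93 g.
M(O2) = 2(16.00) = 32.00 g/mol.
M(CO) = 12.01 + 16.00 = 28.01 g/mol.
n(O2) = 509.93 g / 32.00 g/mol = 15.935 mol.
From the equation the O2:CO mole ratio is 1:2, so n(CO) = 15.935 × 2/1 = 31.871 mol.
Mass of CO = 31.871 mol × 28.01 g/mol = 892.70 g.
Actual mass collected = 892.70 g × 0.802 = 715.95 g.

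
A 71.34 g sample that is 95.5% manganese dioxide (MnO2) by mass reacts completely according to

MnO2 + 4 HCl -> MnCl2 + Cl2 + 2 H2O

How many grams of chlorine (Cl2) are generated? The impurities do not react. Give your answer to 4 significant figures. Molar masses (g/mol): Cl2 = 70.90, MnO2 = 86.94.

Mass of pure MnO2 = 71.34 g × 0.955 = 68.130 g.
n(MnO2) = 68.130 g / 86.94 g/mol = 0.78364 mol.
From the equation the MnO2:Cl2 mole ratio is 1:1, so n(Cl2) = 0.78364 × 1/1 = 0.78364 mol.
Mass of Cl2 = 0.78364 mol × 70.90 g/mol = 55.560 g.

55.56 g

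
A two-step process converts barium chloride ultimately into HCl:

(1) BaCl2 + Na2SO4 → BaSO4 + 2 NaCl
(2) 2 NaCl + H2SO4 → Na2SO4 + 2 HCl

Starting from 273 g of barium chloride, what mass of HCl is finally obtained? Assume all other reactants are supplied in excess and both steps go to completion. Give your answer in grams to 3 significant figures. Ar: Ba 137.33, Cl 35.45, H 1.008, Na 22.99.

M(BaCl2) = 137.33 + 2(35.45) = 208.23 g/mol.
M(HCl) = 1.008 + 35.45 = 36.458 g/mol.
n(BaCl2) = 273.0 / 208.23 = 1.311 mol.
Step 1 gives a 1:2 ratio of BaCl2 to NaCl, so n(NaCl) = 2.622 mol.
In step 2 the NaCl:HCl ratio is 2:2, so n(HCl) = 2.622 mol.
Mass of HCl = 2.622 × 36.458 = 95.60 g.

95.6 g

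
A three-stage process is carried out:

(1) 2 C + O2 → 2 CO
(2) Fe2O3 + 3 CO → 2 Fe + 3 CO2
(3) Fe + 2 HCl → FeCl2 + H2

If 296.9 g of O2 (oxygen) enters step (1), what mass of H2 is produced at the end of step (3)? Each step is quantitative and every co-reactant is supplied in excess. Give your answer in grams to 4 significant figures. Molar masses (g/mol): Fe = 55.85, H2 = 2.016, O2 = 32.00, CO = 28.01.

24.94 g

n(O2) = 296.9 / 32.00 = 9.2781 mol.
Reaction (1): O2→CO ratio 1:2 ⇒ n(CO) = 18.556 mol.
Reaction (2): CO→Fe ratio 3:2 ⇒ n(Fe) = 12.371 mol.
Reaction (3): Fe→H2 ratio 1:1 ⇒ n(H2) = 12.371 mol.
Mass of H2 = 12.371 × 2.016 = 24.940 g.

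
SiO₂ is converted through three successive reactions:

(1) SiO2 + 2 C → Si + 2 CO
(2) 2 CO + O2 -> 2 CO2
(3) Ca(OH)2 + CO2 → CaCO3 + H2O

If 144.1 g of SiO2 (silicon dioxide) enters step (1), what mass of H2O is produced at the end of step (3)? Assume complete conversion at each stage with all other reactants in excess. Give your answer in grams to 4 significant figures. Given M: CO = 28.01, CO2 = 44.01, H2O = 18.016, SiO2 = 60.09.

n(SiO2) = 144.1 / 60.09 = 2.3981 mol.
Reaction (1): SiO2→CO ratio 1:2 ⇒ n(CO) = 4.7961 mol.
Reaction (2): CO→CO2 ratio 2:2 ⇒ n(CO2) = 4.7961 mol.
Reaction (3): CO2→H2O ratio 1:1 ⇒ n(H2O) = 4.7961 mol.
Mass of H2O = 4.7961 × 18.016 = 86.407 g.

86.41 g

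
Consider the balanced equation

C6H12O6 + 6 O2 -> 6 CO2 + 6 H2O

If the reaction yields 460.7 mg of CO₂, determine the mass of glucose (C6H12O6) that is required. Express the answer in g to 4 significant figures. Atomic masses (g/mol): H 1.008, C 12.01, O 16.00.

0.3143 g

M(CO2) = 12.01 + 2(16.00) = 44.01 g/mol.
M(C6H12O6) = 6(12.01) + 12(1.008) + 6(16.00) = 180.156 g/mol.
Convert: 460.7 mg = 0.46070 g.
n(CO2) = 0.46070 g / 44.01 g/mol = 0.010468 mol.
From the equation the CO2:C6H12O6 mole ratio is 6:1, so n(C6H12O6) = 0.010468 × 1/6 = 0.0017447 mol.
Mass of C6H12O6 = 0.0017447 mol × 180.156 g/mol = 0.31431 g.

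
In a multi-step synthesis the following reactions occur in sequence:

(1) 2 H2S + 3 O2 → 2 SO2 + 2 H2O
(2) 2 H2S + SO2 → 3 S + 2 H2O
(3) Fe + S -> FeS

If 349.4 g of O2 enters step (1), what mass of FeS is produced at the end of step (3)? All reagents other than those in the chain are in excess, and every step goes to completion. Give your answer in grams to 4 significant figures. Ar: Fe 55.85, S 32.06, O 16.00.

M(O2) = 2(16.00) = 32.00 g/mol.
M(FeS) = 55.85 + 32.06 = 87.91 g/mol.
n(O2) = 349.4 / 32.00 = 10.919 mol.
Reaction (1): O2→SO2 ratio 3:2 ⇒ n(SO2) = 7.2792 mol.
Reaction (2): SO2→S ratio 1:3 ⇒ n(S) = 21.837 mol.
Reaction (3): S→FeS ratio 1:1 ⇒ n(FeS) = 21.837 mol.
Mass of FeS = 21.837 × 87.91 = 1919.7 g.

1920 g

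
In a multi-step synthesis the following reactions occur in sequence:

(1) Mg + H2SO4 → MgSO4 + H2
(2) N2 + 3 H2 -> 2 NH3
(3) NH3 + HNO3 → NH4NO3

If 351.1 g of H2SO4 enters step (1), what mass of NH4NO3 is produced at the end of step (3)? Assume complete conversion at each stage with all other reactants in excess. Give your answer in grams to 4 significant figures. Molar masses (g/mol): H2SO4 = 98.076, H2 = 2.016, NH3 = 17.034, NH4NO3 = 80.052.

191.1 g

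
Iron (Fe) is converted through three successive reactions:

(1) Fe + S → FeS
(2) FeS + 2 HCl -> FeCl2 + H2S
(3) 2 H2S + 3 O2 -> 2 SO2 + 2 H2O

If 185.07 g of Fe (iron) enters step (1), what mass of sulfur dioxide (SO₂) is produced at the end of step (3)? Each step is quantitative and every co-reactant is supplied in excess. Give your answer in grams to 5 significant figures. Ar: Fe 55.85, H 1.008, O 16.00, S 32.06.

212.28 g

M(Fe) = 55.85 g/mol.
M(SO2) = 32.06 + 2(16.00) = 64.06 g/mol.
n(Fe) = 185.07 / 55.85 = 3.31370 mol.
Reaction (1): Fe→FeS ratio 1:1 ⇒ n(FeS) = 3.31370 mol.
Reaction (2): FeS→H2S ratio 1:1 ⇒ n(H2S) = 3.31370 mol.
Reaction (3): H2S→SO2 ratio 2:2 ⇒ n(SO2) = 3.31370 mol.
Mass of SO2 = 3.31370 × 64.06 = 212.275 g.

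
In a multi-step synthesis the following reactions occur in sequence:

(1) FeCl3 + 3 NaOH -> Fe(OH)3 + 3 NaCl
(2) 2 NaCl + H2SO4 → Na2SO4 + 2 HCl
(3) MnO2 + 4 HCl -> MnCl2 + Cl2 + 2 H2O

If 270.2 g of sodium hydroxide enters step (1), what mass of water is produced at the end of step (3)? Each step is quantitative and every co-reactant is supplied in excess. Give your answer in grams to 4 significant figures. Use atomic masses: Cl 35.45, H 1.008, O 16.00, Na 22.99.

60.85 g

M(NaOH) = 22.99 + 16.00 + 1.008 = 39.998 g/mol.
M(H2O) = 2(1.008) + 16.00 = 18.016 g/mol.
n(NaOH) = 270.2 / 39.998 = 6.7553 mol.
Reaction (1): NaOH→NaCl ratio 3:3 ⇒ n(NaCl) = 6.7553 mol.
Reaction (2): NaCl→HCl ratio 2:2 ⇒ n(HCl) = 6.7553 mol.
Reaction (3): HCl→H2O ratio 4:2 ⇒ n(H2O) = 3.3777 mol.
Mass of H2O = 3.3777 × 18.016 = 60.852 g.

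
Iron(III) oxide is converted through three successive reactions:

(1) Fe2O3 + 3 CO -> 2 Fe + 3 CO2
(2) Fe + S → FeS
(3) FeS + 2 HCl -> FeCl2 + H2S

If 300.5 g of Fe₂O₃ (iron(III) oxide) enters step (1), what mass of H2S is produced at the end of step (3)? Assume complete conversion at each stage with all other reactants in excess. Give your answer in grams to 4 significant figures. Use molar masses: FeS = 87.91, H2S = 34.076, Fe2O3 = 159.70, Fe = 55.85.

128.2 g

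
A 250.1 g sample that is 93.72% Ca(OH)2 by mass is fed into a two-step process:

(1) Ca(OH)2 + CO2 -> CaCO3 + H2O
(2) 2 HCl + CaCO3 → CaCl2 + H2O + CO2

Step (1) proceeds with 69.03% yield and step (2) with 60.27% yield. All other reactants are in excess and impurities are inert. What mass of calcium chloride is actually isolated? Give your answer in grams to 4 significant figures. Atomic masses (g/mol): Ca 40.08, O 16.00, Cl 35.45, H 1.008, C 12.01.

146.1 g

Pure Ca(OH)2 = 250.1 × 0.9372 = 234.39 g.
M(Ca(OH)2) = 40.08 + 2(16.00) + 2(1.008) = 74.096 g/mol.
M(CaCl2) = 40.08 + 2(35.45) = 110.98 g/mol.
n(Ca(OH)2) = 234.39 / 74.096 = 3.1634 mol.
Step 1 (Ca(OH)2:CaCO3 = 1:1): theoretical n(CaCO3) = 3.1634 mol; at 69.03% yield, n(CaCO3) = 2.1837 mol.
Step 2 (CaCO3:CaCl2 = 1:1): theoretical n(CaCl2) = 2.1837 mol, so theoretical mass = 2.1837 × 110.98 = 242.34 g.
At 60.27% yield, actual mass of CaCl2 = 242.34 × 0.6027 = 146.06 g.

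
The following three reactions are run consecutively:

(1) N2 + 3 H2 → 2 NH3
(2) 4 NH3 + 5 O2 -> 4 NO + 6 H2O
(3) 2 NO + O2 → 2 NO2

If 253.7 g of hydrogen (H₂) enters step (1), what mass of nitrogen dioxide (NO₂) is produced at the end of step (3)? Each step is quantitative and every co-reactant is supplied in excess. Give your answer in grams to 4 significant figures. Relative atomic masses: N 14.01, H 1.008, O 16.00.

3860 g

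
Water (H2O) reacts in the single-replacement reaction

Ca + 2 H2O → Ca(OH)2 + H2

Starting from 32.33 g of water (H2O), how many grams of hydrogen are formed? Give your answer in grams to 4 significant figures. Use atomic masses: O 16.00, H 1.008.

M(H2O) = 2(1.008) + 16.00 = 18.016 g/mol.
M(H2) = 2(1.008) = 2.016 g/mol.
n(H2O) = 32.330 g / 18.016 g/mol = 1.7945 mol.
From the equation the H2O:H2 mole ratio is 2:1, so n(H2) = 1.7945 × 1/2 = 0.89726 mol.
Mass of H2 = 0.89726 mol × 2.016 g/mol = 1.8089 g.

1.809 g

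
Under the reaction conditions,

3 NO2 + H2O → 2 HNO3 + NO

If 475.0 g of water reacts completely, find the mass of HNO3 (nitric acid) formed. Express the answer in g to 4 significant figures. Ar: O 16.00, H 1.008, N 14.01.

M(H2O) = 2(1.008) + 16.00 = 18.016 g/mol.
M(HNO3) = 1.008 + 14.01 + 3(16.00) = 63.018 g/mol.
n(H2O) = 475.00 g / 18.016 g/mol = 26.365 mol.
From the equation the H2O:HNO3 mole ratio is 1:2, so n(HNO3) = 26.365 × 2/1 = 52.731 mol.
Mass of HNO3 = 52.731 mol × 63.018 g/mol = 3323.0 g.

3323 g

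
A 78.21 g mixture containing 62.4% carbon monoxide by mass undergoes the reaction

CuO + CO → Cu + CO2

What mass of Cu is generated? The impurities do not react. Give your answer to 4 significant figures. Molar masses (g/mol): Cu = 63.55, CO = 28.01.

110.7 g

Mass of pure CO = 78.21 g × 0.624 = 48.803 g.
n(CO) = 48.803 g / 28.01 g/mol = 1.7423 mol.
From the equation the CO:Cu mole ratio is 1:1, so n(Cu) = 1.7423 × 1/1 = 1.7423 mol.
Mass of Cu = 1.7423 mol × 63.55 g/mol = 110.73 g.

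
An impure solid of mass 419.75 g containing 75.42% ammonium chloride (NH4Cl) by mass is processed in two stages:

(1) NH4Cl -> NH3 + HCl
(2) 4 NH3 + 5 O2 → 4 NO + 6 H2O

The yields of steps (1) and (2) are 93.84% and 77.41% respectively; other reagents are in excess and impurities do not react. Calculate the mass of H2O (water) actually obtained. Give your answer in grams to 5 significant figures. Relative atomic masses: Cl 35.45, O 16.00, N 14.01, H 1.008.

116.18 g

Pure NH4Cl = 419.75 × 0.7542 = 316.575 g.
M(NH4Cl) = 14.01 + 4(1.008) + 35.45 = 53.492 g/mol.
M(H2O) = 2(1.008) + 16.00 = 18.016 g/mol.
n(NH4Cl) = 316.575 / 53.492 = 5.91818 mol.
Step 1 (NH4Cl:NH3 = 1:1): theoretical n(NH3) = 5.91818 mol; at 93.84% yield, n(NH3) = 5.55362 mol.
Step 2 (NH3:H2O = 4:6): theoretical n(H2O) = 8.33043 mol, so theoretical mass = 8.33043 × 18.016 = 150.081 g.
At 77.41% yield, actual mass of H2O = 150.081 × 0.7741 = 116.178 g.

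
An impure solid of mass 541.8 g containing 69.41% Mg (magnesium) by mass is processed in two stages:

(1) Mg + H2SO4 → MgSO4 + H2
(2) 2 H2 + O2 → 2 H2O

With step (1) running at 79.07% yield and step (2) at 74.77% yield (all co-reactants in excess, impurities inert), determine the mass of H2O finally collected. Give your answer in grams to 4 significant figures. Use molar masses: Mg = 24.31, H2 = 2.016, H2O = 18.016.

Pure Mg = 541.8 × 0.6941 = 376.06 g.
n(Mg) = 376.06 / 24.31 = 15.469 mol.
Step 1 (Mg:H2 = 1:1): theoretical n(H2) = 15.469 mol; at 79.07% yield, n(H2) = 12.232 mol.
Step 2 (H2:H2O = 2:2): theoretical n(H2O) = 12.232 mol, so theoretical mass = 12.232 × 18.016 = 220.37 g.
At 74.77% yield, actual mass of H2O = 220.37 × 0.7477 = 164.77 g.

164.8 g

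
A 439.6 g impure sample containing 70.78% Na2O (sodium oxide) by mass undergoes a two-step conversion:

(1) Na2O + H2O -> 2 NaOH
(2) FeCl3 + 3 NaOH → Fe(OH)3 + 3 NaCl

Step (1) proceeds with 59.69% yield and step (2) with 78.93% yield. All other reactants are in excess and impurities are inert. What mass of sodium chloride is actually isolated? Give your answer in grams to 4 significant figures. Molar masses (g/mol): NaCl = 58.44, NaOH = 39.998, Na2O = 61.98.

Pure Na2O = 439.6 × 0.7078 = 311.15 g.
n(Na2O) = 311.15 / 61.98 = 5.0201 mol.
Step 1 (Na2O:NaOH = 1:2): theoretical n(NaOH) = 10.040 mol; at 59.69% yield, n(NaOH) = 5.9931 mol.
Step 2 (NaOH:NaCl = 3:3): theoretical n(NaCl) = 5.9931 mol, so theoretical mass = 5.9931 × 58.44 = 350.23 g.
At 78.93% yield, actual mass of NaCl = 350.23 × 0.7893 = 276.44 g.

276.4 g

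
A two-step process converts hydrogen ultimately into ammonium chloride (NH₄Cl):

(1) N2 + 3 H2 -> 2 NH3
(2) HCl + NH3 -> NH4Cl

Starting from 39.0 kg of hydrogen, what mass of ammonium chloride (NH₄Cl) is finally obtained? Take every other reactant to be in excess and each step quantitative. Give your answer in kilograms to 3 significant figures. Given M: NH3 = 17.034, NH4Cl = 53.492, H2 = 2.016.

690 kg

39.0 kg = 39000 g.
n(H2) = 39000 / 2.016 = 19350 mol.
Step 1 gives a 3:2 ratio of H2 to NH3, so n(NH3) = 12900 mol.
In step 2 the NH3:NH4Cl ratio is 1:1, so n(NH4Cl) = 12900 mol.
Mass of NH4Cl = 12900 × 53.492 = 689900 g = 690 kg.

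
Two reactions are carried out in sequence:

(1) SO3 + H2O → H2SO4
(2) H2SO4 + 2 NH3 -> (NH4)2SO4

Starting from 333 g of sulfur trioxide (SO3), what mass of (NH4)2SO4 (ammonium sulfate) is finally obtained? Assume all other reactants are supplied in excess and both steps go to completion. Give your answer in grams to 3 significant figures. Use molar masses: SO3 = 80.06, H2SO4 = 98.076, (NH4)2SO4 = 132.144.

550 g

n(SO3) = 333.0 / 80.06 = 4.159 mol.
Step 1 gives a 1:1 ratio of SO3 to H2SO4, so n(H2SO4) = 4.159 mol.
In step 2 the H2SO4:(NH4)2SO4 ratio is 1:1, so n((NH4)2SO4) = 4.159 mol.
Mass of (NH4)2SO4 = 4.159 × 132.144 = 549.6 g.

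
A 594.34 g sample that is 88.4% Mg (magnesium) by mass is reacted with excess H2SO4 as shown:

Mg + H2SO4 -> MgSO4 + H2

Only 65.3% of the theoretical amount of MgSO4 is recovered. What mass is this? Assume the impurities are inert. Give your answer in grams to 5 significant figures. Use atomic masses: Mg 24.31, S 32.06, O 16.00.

1698.8 g

Pure Mg available = 594.34 g × 0.884 = 525.397 g.
M(Mg) = 24.31 g/mol.
M(MgSO4) = 24.31 + 32.06 + 4(16.00) = 120.37 g/mol.
n(Mg) = 525.397 g / 24.31 g/mol = 21.6124 mol.
From the equation the Mg:MgSO4 mole ratio is 1:1, so n(MgSO4) = 21.6124 × 1/1 = 21.6124 mol.
Mass of MgSO4 = 21.6124 mol × 120.37 g/mol = 2601.48 g.
Actual mass collected = 2601.48 g × 0.653 = 1698.77 g.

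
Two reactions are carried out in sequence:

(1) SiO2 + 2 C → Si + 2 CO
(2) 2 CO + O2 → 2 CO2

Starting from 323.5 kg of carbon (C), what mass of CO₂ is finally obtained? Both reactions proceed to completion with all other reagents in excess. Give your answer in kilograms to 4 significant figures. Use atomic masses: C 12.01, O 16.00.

1185 kg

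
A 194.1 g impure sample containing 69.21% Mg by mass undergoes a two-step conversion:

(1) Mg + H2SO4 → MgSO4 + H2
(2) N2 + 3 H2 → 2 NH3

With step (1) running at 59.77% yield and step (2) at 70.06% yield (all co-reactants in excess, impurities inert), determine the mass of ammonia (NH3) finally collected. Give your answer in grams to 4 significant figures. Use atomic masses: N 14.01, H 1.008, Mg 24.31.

26.28 g

Pure Mg = 194.1 × 0.6921 = 134.34 g.
M(Mg) = 24.31 g/mol.
M(NH3) = 14.01 + 3(1.008) = 17.034 g/mol.
n(Mg) = 134.34 / 24.31 = 5.5260 mol.
Step 1 (Mg:H2 = 1:1): theoretical n(H2) = 5.5260 mol; at 59.77% yield, n(H2) = 3.3029 mol.
Step 2 (H2:NH3 = 3:2): theoretical n(NH3) = 2.2019 mol, so theoretical mass = 2.2019 × 17.034 = 37.507 g.
At 70.06% yield, actual mass of NH3 = 37.507 × 0.7006 = 26.278 g.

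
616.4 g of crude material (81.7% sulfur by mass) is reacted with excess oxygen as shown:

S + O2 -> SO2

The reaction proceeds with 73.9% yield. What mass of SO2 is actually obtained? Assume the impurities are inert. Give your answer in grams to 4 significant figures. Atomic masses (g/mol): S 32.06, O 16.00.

743.6 g

Pure S available = 616.4 g × 0.817 = 503.60 g.
M(S) = 32.06 g/mol.
M(SO2) = 32.06 + 2(16.00) = 64.06 g/mol.
n(S) = 503.60 g / 32.06 g/mol = 15.708 mol.
From the equation the S:SO2 mole ratio is 1:1, so n(SO2) = 15.708 × 1/1 = 15.708 mol.
Mass of SO2 = 15.708 mol × 64.06 g/mol = 1006.3 g.
Actual mass collected = 1006.3 g × 0.739 = 743.62 g.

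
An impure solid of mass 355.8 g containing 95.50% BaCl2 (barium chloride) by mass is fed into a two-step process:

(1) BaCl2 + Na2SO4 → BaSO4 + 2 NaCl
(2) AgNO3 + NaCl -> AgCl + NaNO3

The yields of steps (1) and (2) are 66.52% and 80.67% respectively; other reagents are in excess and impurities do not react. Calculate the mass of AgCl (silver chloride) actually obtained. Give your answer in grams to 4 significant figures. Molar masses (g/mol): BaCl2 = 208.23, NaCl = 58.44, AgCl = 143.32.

251.0 g

Pure BaCl2 = 355.8 × 0.9550 = 339.79 g.
n(BaCl2) = 339.79 / 208.23 = 1.6318 mol.
Step 1 (BaCl2:NaCl = 1:2): theoretical n(NaCl) = 3.2636 mol; at 66.52% yield, n(NaCl) = 2.1709 mol.
Step 2 (NaCl:AgCl = 1:1): theoretical n(AgCl) = 2.1709 mol, so theoretical mass = 2.1709 × 143.32 = 311.14 g.
At 80.67% yield, actual mass of AgCl = 311.14 × 0.8067 = 251.00 g.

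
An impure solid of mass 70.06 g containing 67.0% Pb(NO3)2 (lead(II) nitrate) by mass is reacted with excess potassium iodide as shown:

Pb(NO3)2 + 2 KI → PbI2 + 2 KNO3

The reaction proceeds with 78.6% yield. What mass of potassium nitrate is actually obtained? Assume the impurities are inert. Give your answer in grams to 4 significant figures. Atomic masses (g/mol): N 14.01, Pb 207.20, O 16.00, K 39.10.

22.53 g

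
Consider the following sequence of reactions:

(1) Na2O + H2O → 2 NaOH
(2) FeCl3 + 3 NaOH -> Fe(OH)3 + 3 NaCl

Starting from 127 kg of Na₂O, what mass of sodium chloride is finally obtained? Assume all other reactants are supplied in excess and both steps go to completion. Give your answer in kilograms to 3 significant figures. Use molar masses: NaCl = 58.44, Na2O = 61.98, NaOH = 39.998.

127 kg = 127000 g.
n(Na2O) = 127000 / 61.98 = 2049 mol.
Step 1 gives a 1:2 ratio of Na2O to NaOH, so n(NaOH) = 4098 mol.
In step 2 the NaOH:NaCl ratio is 3:3, so n(NaCl) = 4098 mol.
Mass of NaCl = 4098 × 58.44 = 239500 g = 239 kg.

239 kg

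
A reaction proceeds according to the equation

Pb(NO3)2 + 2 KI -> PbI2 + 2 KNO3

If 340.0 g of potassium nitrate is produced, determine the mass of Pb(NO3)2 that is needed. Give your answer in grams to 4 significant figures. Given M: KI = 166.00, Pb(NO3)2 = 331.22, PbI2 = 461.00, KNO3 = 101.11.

556.9 g

n(KNO3) = 340.00 g / 101.11 g/mol = 3.3627 mol.
From the equation the KNO3:Pb(NO3)2 mole ratio is 2:1, so n(Pb(NO3)2) = 3.3627 × 1/2 = 1.6813 mol.
Mass of Pb(NO3)2 = 1.6813 mol × 331.22 g/mol = 556.89 g.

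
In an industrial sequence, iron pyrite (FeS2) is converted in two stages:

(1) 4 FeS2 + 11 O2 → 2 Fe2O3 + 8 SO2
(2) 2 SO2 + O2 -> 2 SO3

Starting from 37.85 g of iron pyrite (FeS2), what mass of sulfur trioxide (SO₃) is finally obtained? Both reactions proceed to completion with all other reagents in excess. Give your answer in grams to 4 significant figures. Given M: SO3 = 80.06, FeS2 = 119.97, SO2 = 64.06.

n(FeS2) = 37.850 / 119.97 = 0.31550 mol.
Step 1 gives a 4:8 ratio of FeS2 to SO2, so n(SO2) = 0.63099 mol.
In step 2 the SO2:SO3 ratio is 2:2, so n(SO3) = 0.63099 mol.
Mass of SO3 = 0.63099 × 80.06 = 50.517 g.

50.52 g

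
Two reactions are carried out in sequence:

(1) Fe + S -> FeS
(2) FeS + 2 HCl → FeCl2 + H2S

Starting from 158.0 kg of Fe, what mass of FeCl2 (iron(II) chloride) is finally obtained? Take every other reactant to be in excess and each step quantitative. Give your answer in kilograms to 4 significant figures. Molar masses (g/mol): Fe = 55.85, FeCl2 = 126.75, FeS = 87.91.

158.0 kg = 158000 g.
n(Fe) = 158000 / 55.85 = 2829.0 mol.
Step 1 gives a 1:1 ratio of Fe to FeS, so n(FeS) = 2829.0 mol.
In step 2 the FeS:FeCl2 ratio is 1:1, so n(FeCl2) = 2829.0 mol.
Mass of FeCl2 = 2829.0 × 126.75 = 358580 g = 358.6 kg.

358.6 kg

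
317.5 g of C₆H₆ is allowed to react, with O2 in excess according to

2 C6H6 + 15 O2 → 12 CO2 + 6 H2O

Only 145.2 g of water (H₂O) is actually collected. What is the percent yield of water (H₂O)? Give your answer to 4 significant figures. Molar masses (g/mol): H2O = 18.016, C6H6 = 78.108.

66.09 %

n(C6H6) = 317.50 g / 78.108 g/mol = 4.0649 mol.
From the equation the C6H6:H2O mole ratio is 2:6, so n(H2O) = 4.0649 × 6/2 = 12.195 mol.
Mass of H2O = 12.195 mol × 18.016 g/mol = 219.70 g.
This is the theoretical yield. Percent yield = 145.2 g / 219.70 g × 100% = 66.090%.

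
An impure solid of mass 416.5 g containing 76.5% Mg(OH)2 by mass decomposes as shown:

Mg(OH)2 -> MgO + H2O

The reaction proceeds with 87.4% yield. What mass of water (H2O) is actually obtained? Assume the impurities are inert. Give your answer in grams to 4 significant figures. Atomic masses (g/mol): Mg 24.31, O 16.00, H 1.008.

86.02 g

Pure Mg(OH)2 available = 416.5 g × 0.765 = 318.62 g.
M(Mg(OH)2) = 24.31 + 2(16.00) + 2(1.008) = 58.326 g/mol.
M(H2O) = 2(1.008) + 16.00 = 18.016 g/mol.
n(Mg(OH)2) = 318.62 g / 58.326 g/mol = 5.4628 mol.
From the equation the Mg(OH)2:H2O mole ratio is 1:1, so n(H2O) = 5.4628 × 1/1 = 5.4628 mol.
Mass of H2O = 5.4628 mol × 18.016 g/mol = 98.418 g.
Actual mass collected = 98.418 g × 0.874 = 86.017 g.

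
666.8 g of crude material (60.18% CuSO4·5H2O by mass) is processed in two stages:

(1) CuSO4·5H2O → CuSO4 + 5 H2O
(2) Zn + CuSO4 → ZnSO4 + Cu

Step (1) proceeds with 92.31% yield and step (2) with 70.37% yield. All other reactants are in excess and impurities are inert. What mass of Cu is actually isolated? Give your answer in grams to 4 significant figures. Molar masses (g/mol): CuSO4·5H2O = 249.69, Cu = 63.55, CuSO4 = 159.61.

66.34 g

Pure CuSO4·5H2O = 666.8 × 0.6018 = 401.28 g.
n(CuSO4·5H2O) = 401.28 / 249.69 = 1.6071 mol.
Step 1 (CuSO4·5H2O:CuSO4 = 1:1): theoretical n(CuSO4) = 1.6071 mol; at 92.31% yield, n(CuSO4) = 1.4835 mol.
Step 2 (CuSO4:Cu = 1:1): theoretical n(Cu) = 1.4835 mol, so theoretical mass = 1.4835 × 63.55 = 94.278 g.
At 70.37% yield, actual mass of Cu = 94.278 × 0.7037 = 66.344 g.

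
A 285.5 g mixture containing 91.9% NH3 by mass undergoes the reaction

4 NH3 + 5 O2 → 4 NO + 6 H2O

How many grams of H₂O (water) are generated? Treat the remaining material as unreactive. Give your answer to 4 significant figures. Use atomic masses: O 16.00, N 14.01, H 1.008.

Mass of pure NH3 = 285.5 g × 0.919 = 262.37 g.
M(NH3) = 14.01 + 3(1.008) = 17.034 g/mol.
M(H2O) = 2(1.008) + 16.00 = 18.016 g/mol.
n(NH3) = 262.37 g / 17.034 g/mol = 15.403 mol.
From the equation the NH3:H2O mole ratio is 4:6, so n(H2O) = 15.403 × 6/4 = 23.104 mol.
Mass of H2O = 23.104 mol × 18.016 g/mol = 416.25 g.

416.3 g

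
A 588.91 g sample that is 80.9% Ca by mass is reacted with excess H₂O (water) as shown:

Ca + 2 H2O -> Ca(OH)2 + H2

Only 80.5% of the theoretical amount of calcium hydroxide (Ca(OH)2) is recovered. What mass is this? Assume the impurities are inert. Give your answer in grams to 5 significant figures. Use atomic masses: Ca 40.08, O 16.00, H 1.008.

Pure Ca available = 588.91 g × 0.809 = 476.428 g.
M(Ca) = 40.08 g/mol.
M(Ca(OH)2) = 40.08 + 2(16.00) + 2(1.008) = 74.096 g/mol.
n(Ca) = 476.428 g / 40.08 g/mol = 11.8869 mol.
From the equation the Ca:Ca(OH)2 mole ratio is 1:1, so n(Ca(OH)2) = 11.8869 × 1/1 = 11.8869 mol.
Mass of Ca(OH)2 = 11.8869 mol × 74.096 g/mol = 880.774 g.
Actual mass collected = 880.774 g × 0.805 = 709.023 g.

709.02 g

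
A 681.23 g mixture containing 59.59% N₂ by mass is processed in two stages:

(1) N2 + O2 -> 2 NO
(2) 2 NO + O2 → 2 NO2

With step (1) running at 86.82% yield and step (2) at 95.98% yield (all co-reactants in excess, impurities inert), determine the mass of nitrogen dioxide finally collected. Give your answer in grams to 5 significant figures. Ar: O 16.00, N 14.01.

Pure N2 = 681.23 × 0.5959 = 405.945 g.
M(N2) = 2(14.01) = 28.02 g/mol.
M(NO2) = 14.01 + 2(16.00) = 46.01 g/mol.
n(N2) = 405.945 / 28.02 = 14.4877 mol.
Step 1 (N2:NO = 1:2): theoretical n(NO) = 28.9754 mol; at 86.82% yield, n(NO) = 25.1564 mol.
Step 2 (NO:NO2 = 2:2): theoretical n(NO2) = 25.1564 mol, so theoretical mass = 25.1564 × 46.01 = 1157.45 g.
At 95.98% yield, actual mass of NO2 = 1157.45 × 0.9598 = 1110.92 g.

1110.9 g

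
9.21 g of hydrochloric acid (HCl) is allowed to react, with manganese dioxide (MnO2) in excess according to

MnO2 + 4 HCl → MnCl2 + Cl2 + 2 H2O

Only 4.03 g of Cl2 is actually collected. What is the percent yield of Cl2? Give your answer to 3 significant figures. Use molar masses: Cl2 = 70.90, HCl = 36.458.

90.0 %

n(HCl) = 9.210 g / 36.458 g/mol = 0.2526 mol.
From the equation the HCl:Cl2 mole ratio is 4:1, so n(Cl2) = 0.2526 × 1/4 = 0.06315 mol.
Mass of Cl2 = 0.06315 mol × 70.90 g/mol = 4.478 g.
This is the theoretical yield. Percent yield = 4.03 g / 4.478 g × 100% = 90.00%.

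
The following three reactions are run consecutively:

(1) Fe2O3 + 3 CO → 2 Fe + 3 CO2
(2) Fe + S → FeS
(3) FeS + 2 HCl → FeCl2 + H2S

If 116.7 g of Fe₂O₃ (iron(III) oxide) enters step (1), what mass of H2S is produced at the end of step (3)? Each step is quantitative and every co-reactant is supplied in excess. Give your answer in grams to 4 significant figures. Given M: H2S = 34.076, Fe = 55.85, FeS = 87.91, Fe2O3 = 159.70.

n(Fe2O3) = 116.7 / 159.70 = 0.73075 mol.
Reaction (1): Fe2O3→Fe ratio 1:2 ⇒ n(Fe) = 1.4615 mol.
Reaction (2): Fe→FeS ratio 1:1 ⇒ n(FeS) = 1.4615 mol.
Reaction (3): FeS→H2S ratio 1:1 ⇒ n(H2S) = 1.4615 mol.
Mass of H2S = 1.4615 × 34.076 = 49.802 g.

49.80 g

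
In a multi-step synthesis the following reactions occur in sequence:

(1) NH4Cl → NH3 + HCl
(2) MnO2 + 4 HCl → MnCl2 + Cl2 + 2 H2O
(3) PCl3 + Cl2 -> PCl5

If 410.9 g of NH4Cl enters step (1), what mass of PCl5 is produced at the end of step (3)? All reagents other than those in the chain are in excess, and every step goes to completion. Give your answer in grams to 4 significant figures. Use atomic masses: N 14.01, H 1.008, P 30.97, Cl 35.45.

399.9 g

M(NH4Cl) = 14.01 + 4(1.008) + 35.45 = 53.492 g/mol.
M(PCl5) = 30.97 + 5(35.45) = 208.22 g/mol.
n(NH4Cl) = 410.9 / 53.492 = 7.6815 mol.
Reaction (1): NH4Cl→HCl ratio 1:1 ⇒ n(HCl) = 7.6815 mol.
Reaction (2): HCl→Cl2 ratio 4:1 ⇒ n(Cl2) = 1.9204 mol.
Reaction (3): Cl2→PCl5 ratio 1:1 ⇒ n(PCl5) = 1.9204 mol.
Mass of PCl5 = 1.9204 × 208.22 = 399.86 g.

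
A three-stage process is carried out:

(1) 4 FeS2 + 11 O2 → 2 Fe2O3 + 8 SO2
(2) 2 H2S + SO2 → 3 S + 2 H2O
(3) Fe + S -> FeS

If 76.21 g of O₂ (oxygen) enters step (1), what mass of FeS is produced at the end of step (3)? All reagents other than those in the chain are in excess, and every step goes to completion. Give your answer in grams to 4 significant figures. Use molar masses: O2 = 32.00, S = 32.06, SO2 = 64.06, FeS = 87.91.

456.8 g

n(O2) = 76.21 / 32.00 = 2.3816 mol.
Reaction (1): O2→SO2 ratio 11:8 ⇒ n(SO2) = 1.7320 mol.
Reaction (2): SO2→S ratio 1:3 ⇒ n(S) = 5.1961 mol.
Reaction (3): S→FeS ratio 1:1 ⇒ n(FeS) = 5.1961 mol.
Mass of FeS = 5.1961 × 87.91 = 456.79 g.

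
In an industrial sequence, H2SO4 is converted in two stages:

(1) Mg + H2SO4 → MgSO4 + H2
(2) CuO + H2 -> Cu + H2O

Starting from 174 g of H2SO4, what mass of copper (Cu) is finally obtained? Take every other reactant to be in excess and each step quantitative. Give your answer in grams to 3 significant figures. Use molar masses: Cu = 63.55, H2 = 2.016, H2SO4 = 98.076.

113 g

n(H2SO4) = 174.0 / 98.076 = 1.774 mol.
Step 1 gives a 1:1 ratio of H2SO4 to H2, so n(H2) = 1.774 mol.
In step 2 the H2:Cu ratio is 1:1, so n(Cu) = 1.774 mol.
Mass of Cu = 1.774 × 63.55 = 112.7 g.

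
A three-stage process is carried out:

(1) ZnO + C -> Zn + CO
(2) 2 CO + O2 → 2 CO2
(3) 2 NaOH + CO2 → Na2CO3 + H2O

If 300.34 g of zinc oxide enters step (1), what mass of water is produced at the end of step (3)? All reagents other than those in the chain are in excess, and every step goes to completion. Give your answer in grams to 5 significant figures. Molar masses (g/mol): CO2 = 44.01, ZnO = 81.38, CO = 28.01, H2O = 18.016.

n(ZnO) = 300.34 / 81.38 = 3.69059 mol.
Reaction (1): ZnO→CO ratio 1:1 ⇒ n(CO) = 3.69059 mol.
Reaction (2): CO→CO2 ratio 2:2 ⇒ n(CO2) = 3.69059 mol.
Reaction (3): CO2→H2O ratio 1:1 ⇒ n(H2O) = 3.69059 mol.
Mass of H2O = 3.69059 × 18.016 = 66.4896 g.

66.490 g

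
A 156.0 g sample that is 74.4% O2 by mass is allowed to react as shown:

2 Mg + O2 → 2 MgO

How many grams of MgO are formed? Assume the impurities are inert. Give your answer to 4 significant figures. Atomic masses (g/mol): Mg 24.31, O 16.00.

292.4 g

Mass of pure O2 = 156.0 g × 0.744 = 116.06 g.
M(O2) = 2(16.00) = 32.00 g/mol.
M(MgO) = 24.31 + 16.00 = 40.31 g/mol.
n(O2) = 116.06 g / 32.00 g/mol = 3.6270 mol.
From the equation the O2:MgO mole ratio is 1:2, so n(MgO) = 3.6270 × 2/1 = 7.2540 mol.
Mass of MgO = 7.2540 mol × 40.31 g/mol = 292.41 g.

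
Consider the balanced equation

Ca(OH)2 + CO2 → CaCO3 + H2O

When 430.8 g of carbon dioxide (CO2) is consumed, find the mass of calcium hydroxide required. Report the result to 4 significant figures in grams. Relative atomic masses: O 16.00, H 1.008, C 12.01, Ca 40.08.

M(CO2) = 12.01 + 2(16.00) = 44.01 g/mol.
M(Ca(OH)2) = 40.08 + 2(16.00) + 2(1.008) = 74.096 g/mol.
n(CO2) = 430.80 g / 44.01 g/mol = 9.7887 mol.
From the equation the CO2:Ca(OH)2 mole ratio is 1:1, so n(Ca(OH)2) = 9.7887 × 1/1 = 9.7887 mol.
Mass of Ca(OH)2 = 9.7887 mol × 74.096 g/mol = 725.30 g.

725.3 g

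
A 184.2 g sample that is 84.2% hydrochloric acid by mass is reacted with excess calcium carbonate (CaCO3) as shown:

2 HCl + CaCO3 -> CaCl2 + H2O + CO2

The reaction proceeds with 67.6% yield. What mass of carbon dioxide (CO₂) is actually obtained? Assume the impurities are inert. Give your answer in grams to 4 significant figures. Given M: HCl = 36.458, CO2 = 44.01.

63.28 g

Pure HCl available = 184.2 g × 0.842 = 155.10 g.
n(HCl) = 155.10 g / 36.458 g/mol = 4.2541 mol.
From the equation the HCl:CO2 mole ratio is 2:1, so n(CO2) = 4.2541 × 1/2 = 2.1271 mol.
Mass of CO2 = 2.1271 mol × 44.01 g/mol = 93.612 g.
Actual mass collected = 93.612 g × 0.676 = 63.282 g.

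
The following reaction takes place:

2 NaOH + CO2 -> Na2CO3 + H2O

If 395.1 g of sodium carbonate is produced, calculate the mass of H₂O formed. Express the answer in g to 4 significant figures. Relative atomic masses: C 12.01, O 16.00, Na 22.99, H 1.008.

M(Na2CO3) = 2(22.99) + 12.01 + 3(16.00) = 105.99 g/mol.
M(H2O) = 2(1.008) + 16.00 = 18.016 g/mol.
n(Na2CO3) = 395.10 g / 105.99 g/mol = 3.7277 mol.
From the equation the Na2CO3:H2O mole ratio is 1:1, so n(H2O) = 3.7277 × 1/1 = 3.7277 mol.
Mass of H2O = 3.7277 mol × 18.016 g/mol = 67.158 g.

67.16 g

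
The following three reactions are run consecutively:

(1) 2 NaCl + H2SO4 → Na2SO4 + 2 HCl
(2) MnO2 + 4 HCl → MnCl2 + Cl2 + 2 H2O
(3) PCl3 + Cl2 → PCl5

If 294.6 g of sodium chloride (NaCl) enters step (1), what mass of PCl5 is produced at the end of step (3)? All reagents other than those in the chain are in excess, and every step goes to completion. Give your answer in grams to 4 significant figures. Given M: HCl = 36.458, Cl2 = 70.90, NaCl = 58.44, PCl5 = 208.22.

262.4 g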